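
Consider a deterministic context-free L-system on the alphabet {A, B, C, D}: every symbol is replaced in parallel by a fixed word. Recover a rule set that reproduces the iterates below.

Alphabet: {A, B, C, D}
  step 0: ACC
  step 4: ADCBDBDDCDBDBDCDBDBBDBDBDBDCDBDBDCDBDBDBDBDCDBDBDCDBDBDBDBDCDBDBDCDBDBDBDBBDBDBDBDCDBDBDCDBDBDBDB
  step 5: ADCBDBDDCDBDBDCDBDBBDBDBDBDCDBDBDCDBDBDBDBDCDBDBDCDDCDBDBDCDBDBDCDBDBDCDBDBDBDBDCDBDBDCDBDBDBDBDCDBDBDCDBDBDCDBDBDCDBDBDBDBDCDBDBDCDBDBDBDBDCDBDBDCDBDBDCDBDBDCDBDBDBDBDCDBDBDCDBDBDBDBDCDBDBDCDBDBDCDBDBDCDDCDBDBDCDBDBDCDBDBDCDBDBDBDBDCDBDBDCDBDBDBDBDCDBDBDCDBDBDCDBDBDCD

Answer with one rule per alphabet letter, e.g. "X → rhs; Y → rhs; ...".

A->ADC, B->DCD, C->D, D->BDB

  step 4 ⇒ step 5: ADCBDBDDCDBDBDCDBDBBDBDBDBDCDBDBDCDBDBDBDBDCDBDBDCDBDBDBDBDCDBDBDCDBDBDBDBBDBDBDBDCDBDBDCDBDBDBDB ⇒ ADC·BDB·D·DCD·BDB·DCD·BDB·BDB·D·BDB·DCD·BDB·DCD·BDB·D·BDB·DCD·BDB·DCD·DCD·BDB·DCD·BDB·DCD·BDB·DCD·BDB·D·BDB·DCD·BDB·DCD·BDB·D·BDB·DCD·BDB·DCD·BDB·DCD·BDB·DCD·BDB·D·BDB·DCD·BDB·DCD·BDB·D·BDB·DCD·BDB·DCD·BDB·DCD·BDB·DCD·BDB·D·BDB·DCD·BDB·DCD·BDB·D·BDB·DCD·BDB·DCD·BDB·DCD·BDB·DCD·DCD·BDB·DCD·BDB·DCD·BDB·DCD·BDB·D·BDB·DCD·BDB·DCD·BDB·D·BDB·DCD·BDB·DCD·BDB·DCD·BDB·DCD
    A ↦ ADC
    B ↦ DCD
    C ↦ D
    D ↦ BDB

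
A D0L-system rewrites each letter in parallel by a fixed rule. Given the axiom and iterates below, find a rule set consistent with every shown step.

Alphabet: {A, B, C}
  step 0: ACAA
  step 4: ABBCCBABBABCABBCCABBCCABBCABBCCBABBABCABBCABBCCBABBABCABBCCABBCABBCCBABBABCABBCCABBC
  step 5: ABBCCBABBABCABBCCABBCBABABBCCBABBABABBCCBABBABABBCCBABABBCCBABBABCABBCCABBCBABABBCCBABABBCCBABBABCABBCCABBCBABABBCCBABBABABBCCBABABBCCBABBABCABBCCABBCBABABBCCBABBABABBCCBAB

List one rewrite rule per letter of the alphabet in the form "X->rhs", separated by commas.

A->ABB, B->C, C->BAB

  step 4 ⇒ step 5: ABBCCBABBABCABBCCABBCCABBCABBCCBABBABCABBCABBCCBABBABCABBCCABBCABBCCBABBABCABBCCABBC ⇒ ABB·C·C·BAB·BAB·C·ABB·C·C·ABB·C·BAB·ABB·C·C·BAB·BAB·ABB·C·C·BAB·BAB·ABB·C·C·BAB·ABB·C·C·BAB·BAB·C·ABB·C·C·ABB·C·BAB·ABB·C·C·BAB·ABB·C·C·BAB·BAB·C·ABB·C·C·ABB·C·BAB·ABB·C·C·BAB·BAB·ABB·C·C·BAB·ABB·C·C·BAB·BAB·C·ABB·C·C·ABB·C·BAB·ABB·C·C·BAB·BAB·ABB·C·C·BAB
    A ↦ ABB
    B ↦ C
    C ↦ BAB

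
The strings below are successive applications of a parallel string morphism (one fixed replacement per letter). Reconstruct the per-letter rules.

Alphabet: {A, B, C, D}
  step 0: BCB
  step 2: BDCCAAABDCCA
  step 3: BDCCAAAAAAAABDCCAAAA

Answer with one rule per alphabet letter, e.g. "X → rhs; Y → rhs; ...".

  step 2 ⇒ step 3: BDCCAAABDCCA ⇒ BDC·C·A·A·AA·AA·AA·BDC·C·A·A·AA
    A ↦ AA
    B ↦ BDC
    C ↦ A
    D ↦ C

A->AA, B->BDC, C->A, D->C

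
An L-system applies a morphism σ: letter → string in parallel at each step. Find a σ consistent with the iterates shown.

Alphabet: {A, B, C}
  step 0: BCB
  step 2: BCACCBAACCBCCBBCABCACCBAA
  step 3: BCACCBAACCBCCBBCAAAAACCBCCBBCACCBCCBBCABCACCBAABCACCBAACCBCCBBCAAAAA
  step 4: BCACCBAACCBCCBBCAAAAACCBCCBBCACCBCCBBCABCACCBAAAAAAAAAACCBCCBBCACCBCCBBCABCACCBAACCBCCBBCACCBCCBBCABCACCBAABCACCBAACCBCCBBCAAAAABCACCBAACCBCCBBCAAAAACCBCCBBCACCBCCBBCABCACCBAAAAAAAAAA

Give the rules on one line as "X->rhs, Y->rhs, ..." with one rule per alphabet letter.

A->AA, B->BCA, C->CCB

  step 3 ⇒ step 4: BCACCBAACCBCCBBCAAAAACCBCCBBCACCBCCBBCABCACCBAABCACCBAACCBCCBBCAAAAA ⇒ BCA·CCB·AA·CCB·CCB·BCA·AA·AA·CCB·CCB·BCA·CCB·CCB·BCA·BCA·CCB·AA·AA·AA·AA·AA·CCB·CCB·BCA·CCB·CCB·BCA·BCA·CCB·AA·CCB·CCB·BCA·CCB·CCB·BCA·BCA·CCB·AA·BCA·CCB·AA·CCB·CCB·BCA·AA·AA·BCA·CCB·AA·CCB·CCB·BCA·AA·AA·CCB·CCB·BCA·CCB·CCB·BCA·BCA·CCB·AA·AA·AA·AA·AA
    A ↦ AA
    B ↦ BCA
    C ↦ CCB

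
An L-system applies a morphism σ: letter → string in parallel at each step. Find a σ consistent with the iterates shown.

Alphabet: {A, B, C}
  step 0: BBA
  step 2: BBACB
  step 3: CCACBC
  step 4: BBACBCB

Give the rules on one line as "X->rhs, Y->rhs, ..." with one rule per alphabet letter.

  step 3 ⇒ step 4: CCACBC ⇒ B·B·AC·B·C·B
    A ↦ AC
    B ↦ C
    C ↦ B

A->AC, B->C, C->B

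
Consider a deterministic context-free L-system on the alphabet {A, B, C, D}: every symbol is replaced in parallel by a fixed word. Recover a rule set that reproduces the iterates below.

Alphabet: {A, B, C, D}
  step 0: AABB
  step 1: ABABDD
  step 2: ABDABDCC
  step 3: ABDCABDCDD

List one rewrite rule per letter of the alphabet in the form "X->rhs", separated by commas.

  step 2 ⇒ step 3: ABDABDCC ⇒ AB·D·C·AB·D·C·D·D
    A ↦ AB
    B ↦ D
    C ↦ D
    D ↦ C

A->AB, B->D, C->D, D->C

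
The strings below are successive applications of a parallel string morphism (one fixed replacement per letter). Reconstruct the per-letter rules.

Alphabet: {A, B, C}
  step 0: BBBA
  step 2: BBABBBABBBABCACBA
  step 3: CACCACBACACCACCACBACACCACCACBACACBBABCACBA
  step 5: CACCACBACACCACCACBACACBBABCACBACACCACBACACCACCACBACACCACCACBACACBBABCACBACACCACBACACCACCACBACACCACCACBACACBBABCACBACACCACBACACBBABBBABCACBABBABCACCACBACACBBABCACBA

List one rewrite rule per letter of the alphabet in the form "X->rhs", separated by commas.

  step 2 ⇒ step 3: BBABBBABBBABCACBA ⇒ CAC·CAC·BA·CAC·CAC·CAC·BA·CAC·CAC·CAC·BA·CAC·B·BA·B·CAC·BA
    A ↦ BA
    B ↦ CAC
    C ↦ B

A->BA, B->CAC, C->B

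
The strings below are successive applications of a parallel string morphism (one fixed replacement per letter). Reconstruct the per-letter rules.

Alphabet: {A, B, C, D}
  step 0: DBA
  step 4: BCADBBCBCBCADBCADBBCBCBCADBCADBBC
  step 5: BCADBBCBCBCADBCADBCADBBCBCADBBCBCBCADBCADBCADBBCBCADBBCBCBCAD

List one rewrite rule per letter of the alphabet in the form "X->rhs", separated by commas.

A->B, B->BC, C->AD, D->BC

  step 4 ⇒ step 5: BCADBBCBCBCADBCADBBCBCBCADBCADBBC ⇒ BC·AD·B·BC·BC·BC·AD·BC·AD·BC·AD·B·BC·BC·AD·B·BC·BC·BC·AD·BC·AD·BC·AD·B·BC·BC·AD·B·BC·BC·BC·AD
    A ↦ B
    B ↦ BC
    C ↦ AD
    D ↦ BC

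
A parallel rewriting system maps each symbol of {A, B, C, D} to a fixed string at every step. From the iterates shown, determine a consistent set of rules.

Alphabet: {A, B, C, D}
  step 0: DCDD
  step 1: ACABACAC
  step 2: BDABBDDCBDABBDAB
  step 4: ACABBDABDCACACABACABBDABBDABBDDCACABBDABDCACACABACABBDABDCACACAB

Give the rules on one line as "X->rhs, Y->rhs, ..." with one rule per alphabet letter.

A->BD, B->DC, C->AB, D->AC

  step 1 ⇒ step 2: ACABACAC ⇒ BD·AB·BD·DC·BD·AB·BD·AB
    A ↦ BD
    B ↦ DC
    C ↦ AB
  step 0 ⇒ step 1: DCDD ⇒ AC·AB·AC·AC
    D ↦ AC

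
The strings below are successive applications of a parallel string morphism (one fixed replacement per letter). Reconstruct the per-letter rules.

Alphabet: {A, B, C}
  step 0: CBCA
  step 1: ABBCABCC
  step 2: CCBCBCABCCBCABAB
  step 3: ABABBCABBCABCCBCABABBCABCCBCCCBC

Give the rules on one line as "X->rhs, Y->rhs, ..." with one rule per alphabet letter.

  step 2 ⇒ step 3: CCBCBCABCCBCABAB ⇒ AB·AB·BC·AB·BC·AB·CC·BC·AB·AB·BC·AB·CC·BC·CC·BC
    A ↦ CC
    B ↦ BC
    C ↦ AB

A->CC, B->BC, C->AB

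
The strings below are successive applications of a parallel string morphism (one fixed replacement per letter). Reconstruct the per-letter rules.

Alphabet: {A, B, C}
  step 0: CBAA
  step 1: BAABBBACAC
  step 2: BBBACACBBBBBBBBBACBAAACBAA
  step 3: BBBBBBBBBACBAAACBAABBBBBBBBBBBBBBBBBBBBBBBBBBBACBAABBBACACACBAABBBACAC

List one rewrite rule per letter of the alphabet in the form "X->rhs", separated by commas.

A->AC, B->BBB, C->BAA

  step 2 ⇒ step 3: BBBACACBBBBBBBBBACBAAACBAA ⇒ BBB·BBB·BBB·AC·BAA·AC·BAA·BBB·BBB·BBB·BBB·BBB·BBB·BBB·BBB·BBB·AC·BAA·BBB·AC·AC·AC·BAA·BBB·AC·AC
    A ↦ AC
    B ↦ BBB
    C ↦ BAA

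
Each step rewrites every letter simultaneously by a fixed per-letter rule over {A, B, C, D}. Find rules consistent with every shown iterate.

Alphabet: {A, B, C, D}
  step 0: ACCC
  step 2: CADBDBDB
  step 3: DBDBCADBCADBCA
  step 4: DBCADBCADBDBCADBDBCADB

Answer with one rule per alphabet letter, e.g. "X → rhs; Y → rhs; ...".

A->B, B->CA, C->D, D->DB

  step 3 ⇒ step 4: DBDBCADBCADBCA ⇒ DB·CA·DB·CA·D·B·DB·CA·D·B·DB·CA·D·B
    A ↦ B
    B ↦ CA
    C ↦ D
    D ↦ DB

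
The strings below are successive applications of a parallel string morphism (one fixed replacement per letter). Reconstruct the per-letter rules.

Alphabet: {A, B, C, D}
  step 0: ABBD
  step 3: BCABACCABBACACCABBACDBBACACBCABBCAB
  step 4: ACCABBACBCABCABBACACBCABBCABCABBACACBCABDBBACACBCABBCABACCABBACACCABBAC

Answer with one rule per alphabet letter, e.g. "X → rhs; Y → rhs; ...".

  step 3 ⇒ step 4: BCABACCABBACACCABBACDBBACACBCABBCAB ⇒ AC·CAB·B·AC·B·CAB·CAB·B·AC·AC·B·CAB·B·CAB·CAB·B·AC·AC·B·CAB·DBB·AC·AC·B·CAB·B·CAB·AC·CAB·B·AC·AC·CAB·B·AC
    A ↦ B
    B ↦ AC
    C ↦ CAB
    D ↦ DBB

A->B, B->AC, C->CAB, D->DBB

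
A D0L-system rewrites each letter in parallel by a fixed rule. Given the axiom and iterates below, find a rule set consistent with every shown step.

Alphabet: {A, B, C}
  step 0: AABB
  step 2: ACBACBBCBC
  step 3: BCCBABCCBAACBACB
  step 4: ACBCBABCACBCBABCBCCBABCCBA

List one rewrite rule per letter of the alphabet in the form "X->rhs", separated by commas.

A->BC, B->A, C->CB

  step 3 ⇒ step 4: BCCBABCCBAACBACB ⇒ A·CB·CB·A·BC·A·CB·CB·A·BC·BC·CB·A·BC·CB·A
    A ↦ BC
    B ↦ A
    C ↦ CB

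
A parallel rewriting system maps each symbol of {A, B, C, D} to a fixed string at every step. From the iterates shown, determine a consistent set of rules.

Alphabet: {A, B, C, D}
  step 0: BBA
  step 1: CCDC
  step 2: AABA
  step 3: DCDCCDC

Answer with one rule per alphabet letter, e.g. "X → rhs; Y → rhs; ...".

  step 2 ⇒ step 3: AABA ⇒ DC·DC·C·DC
    A ↦ DC
    B ↦ C
  step 1 ⇒ step 2: CCDC ⇒ A·A·B·A
    C ↦ A
  step 1 ⇒ step 2: CCDC ⇒ A·A·B·A
    D ↦ B

A->DC, B->C, C->A, D->B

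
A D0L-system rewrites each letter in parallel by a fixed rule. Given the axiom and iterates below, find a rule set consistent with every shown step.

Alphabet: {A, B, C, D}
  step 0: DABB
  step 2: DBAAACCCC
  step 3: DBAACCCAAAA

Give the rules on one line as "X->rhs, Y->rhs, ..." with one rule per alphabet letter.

  step 2 ⇒ step 3: DBAAACCCC ⇒ DB·AA·C·C·C·A·A·A·A
    A ↦ C
    B ↦ AA
    C ↦ A
    D ↦ DB

A->C, B->AA, C->A, D->DB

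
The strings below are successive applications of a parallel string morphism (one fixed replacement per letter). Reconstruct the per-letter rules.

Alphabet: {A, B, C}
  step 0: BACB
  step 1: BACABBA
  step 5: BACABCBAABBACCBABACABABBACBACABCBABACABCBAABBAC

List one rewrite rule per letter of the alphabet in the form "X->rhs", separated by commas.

A->C, B->BA, C->AB

  step 0 ⇒ step 1: BACB ⇒ BA·C·AB·BA
    A ↦ C
    B ↦ BA
    C ↦ AB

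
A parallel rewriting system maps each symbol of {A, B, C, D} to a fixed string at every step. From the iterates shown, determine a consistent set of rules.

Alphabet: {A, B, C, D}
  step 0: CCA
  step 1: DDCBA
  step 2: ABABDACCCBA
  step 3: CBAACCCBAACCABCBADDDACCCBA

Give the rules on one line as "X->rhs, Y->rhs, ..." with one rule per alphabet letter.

A->CBA, B->ACC, C->D, D->AB

  step 2 ⇒ step 3: ABABDACCCBA ⇒ CBA·ACC·CBA·ACC·AB·CBA·D·D·D·ACC·CBA
    A ↦ CBA
    B ↦ ACC
    C ↦ D
    D ↦ AB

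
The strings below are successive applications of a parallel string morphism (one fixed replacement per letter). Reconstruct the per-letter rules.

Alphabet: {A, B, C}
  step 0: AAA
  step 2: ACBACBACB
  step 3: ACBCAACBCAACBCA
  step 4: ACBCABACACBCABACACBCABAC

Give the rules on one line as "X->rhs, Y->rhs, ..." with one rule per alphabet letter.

A->AC, B->CA, C->B

  step 3 ⇒ step 4: ACBCAACBCAACBCA ⇒ AC·B·CA·B·AC·AC·B·CA·B·AC·AC·B·CA·B·AC
    A ↦ AC
    B ↦ CA
    C ↦ B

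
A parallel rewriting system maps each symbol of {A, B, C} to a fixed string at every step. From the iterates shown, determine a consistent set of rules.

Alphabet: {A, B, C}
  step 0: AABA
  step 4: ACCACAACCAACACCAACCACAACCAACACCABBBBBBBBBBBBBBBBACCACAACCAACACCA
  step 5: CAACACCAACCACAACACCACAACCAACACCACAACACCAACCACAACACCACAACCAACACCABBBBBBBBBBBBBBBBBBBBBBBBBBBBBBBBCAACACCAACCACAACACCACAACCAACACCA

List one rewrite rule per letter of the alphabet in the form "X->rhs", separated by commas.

A->CA, B->BB, C->AC

  step 4 ⇒ step 5: ACCACAACCAACACCAACCACAACCAACACCABBBBBBBBBBBBBBBBACCACAACCAACACCA ⇒ CA·AC·AC·CA·AC·CA·CA·AC·AC·CA·CA·AC·CA·AC·AC·CA·CA·AC·AC·CA·AC·CA·CA·AC·AC·CA·CA·AC·CA·AC·AC·CA·BB·BB·BB·BB·BB·BB·BB·BB·BB·BB·BB·BB·BB·BB·BB·BB·CA·AC·AC·CA·AC·CA·CA·AC·AC·CA·CA·AC·CA·AC·AC·CA
    A ↦ CA
    B ↦ BB
    C ↦ AC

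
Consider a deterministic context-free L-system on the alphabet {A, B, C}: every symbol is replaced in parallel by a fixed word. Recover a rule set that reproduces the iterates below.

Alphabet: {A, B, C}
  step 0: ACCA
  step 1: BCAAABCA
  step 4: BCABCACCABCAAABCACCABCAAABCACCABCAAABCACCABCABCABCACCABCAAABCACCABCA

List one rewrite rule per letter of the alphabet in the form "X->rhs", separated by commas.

A->BCA, B->CC, C->A

  step 0 ⇒ step 1: ACCA ⇒ BCA·A·A·BCA
    A ↦ BCA
    C ↦ A
    B ↦ CC  (constrained at step 1)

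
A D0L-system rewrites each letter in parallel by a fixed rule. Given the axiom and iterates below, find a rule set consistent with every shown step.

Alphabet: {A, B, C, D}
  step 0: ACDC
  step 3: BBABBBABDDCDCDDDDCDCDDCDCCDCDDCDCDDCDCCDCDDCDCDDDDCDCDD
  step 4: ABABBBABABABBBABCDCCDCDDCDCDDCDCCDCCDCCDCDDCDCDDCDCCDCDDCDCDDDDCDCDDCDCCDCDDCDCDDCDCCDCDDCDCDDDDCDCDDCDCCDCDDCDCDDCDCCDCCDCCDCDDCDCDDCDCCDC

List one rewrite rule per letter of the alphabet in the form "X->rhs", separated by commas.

  step 3 ⇒ step 4: BBABBBABDDCDCDDDDCDCDDCDCCDCDDCDCDDCDCCDCDDCDCDDDDCDCDD ⇒ AB·AB·BB·AB·AB·AB·BB·AB·CDC·CDC·DD·CDC·DD·CDC·CDC·CDC·CDC·DD·CDC·DD·CDC·CDC·DD·CDC·DD·DD·CDC·DD·CDC·CDC·DD·CDC·DD·CDC·CDC·DD·CDC·DD·DD·CDC·DD·CDC·CDC·DD·CDC·DD·CDC·CDC·CDC·CDC·DD·CDC·DD·CDC·CDC
    A ↦ BB
    B ↦ AB
    C ↦ DD
    D ↦ CDC

A->BB, B->AB, C->DD, D->CDC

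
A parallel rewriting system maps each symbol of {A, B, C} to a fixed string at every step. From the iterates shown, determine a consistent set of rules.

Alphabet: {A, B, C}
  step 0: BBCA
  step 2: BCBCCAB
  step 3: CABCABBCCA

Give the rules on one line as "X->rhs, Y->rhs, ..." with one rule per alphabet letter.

  step 2 ⇒ step 3: BCBCCAB ⇒ CA·B·CA·B·B·C·CA
    A ↦ C
    B ↦ CA
    C ↦ B

A->C, B->CA, C->B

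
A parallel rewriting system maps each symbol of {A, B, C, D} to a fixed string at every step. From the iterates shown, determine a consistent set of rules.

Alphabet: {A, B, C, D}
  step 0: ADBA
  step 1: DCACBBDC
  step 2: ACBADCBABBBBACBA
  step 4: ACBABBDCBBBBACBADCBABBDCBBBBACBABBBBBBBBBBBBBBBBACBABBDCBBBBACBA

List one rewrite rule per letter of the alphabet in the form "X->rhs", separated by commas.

A->DC, B->BB, C->BA, D->AC

  step 1 ⇒ step 2: DCACBBDC ⇒ AC·BA·DC·BA·BB·BB·AC·BA
    A ↦ DC
    B ↦ BB
    C ↦ BA
    D ↦ AC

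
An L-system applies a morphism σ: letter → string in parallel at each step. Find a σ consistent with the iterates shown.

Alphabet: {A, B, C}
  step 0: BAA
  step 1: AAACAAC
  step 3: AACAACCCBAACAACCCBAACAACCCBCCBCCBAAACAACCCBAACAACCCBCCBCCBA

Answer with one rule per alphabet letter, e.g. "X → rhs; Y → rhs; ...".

  step 0 ⇒ step 1: BAA ⇒ A·AAC·AAC
    A ↦ AAC
    B ↦ A
    C ↦ CCB  (constrained at step 1)

A->AAC, B->A, C->CCB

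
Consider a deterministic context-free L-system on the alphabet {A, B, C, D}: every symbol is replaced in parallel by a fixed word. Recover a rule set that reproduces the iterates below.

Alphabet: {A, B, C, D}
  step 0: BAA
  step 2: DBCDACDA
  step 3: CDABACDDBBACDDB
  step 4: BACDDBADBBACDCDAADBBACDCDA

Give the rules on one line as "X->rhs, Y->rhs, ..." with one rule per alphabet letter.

  step 3 ⇒ step 4: CDABACDDBBACDDB ⇒ BA·CD·DB·A·DB·BA·CD·CD·A·A·DB·BA·CD·CD·A
    A ↦ DB
    B ↦ A
    C ↦ BA
    D ↦ CD

A->DB, B->A, C->BA, D->CD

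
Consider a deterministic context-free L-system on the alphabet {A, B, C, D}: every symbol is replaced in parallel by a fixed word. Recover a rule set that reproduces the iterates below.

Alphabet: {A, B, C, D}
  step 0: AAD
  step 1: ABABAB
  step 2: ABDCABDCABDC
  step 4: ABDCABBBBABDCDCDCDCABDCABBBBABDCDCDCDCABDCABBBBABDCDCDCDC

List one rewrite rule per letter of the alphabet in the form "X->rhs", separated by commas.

  step 1 ⇒ step 2: ABABAB ⇒ AB·DC·AB·DC·AB·DC
    A ↦ AB
    B ↦ DC
    C ↦ BBB  (constrained at step 2)
  step 0 ⇒ step 1: AAD ⇒ AB·AB·AB
    D ↦ AB

A->AB, B->DC, C->BBB, D->AB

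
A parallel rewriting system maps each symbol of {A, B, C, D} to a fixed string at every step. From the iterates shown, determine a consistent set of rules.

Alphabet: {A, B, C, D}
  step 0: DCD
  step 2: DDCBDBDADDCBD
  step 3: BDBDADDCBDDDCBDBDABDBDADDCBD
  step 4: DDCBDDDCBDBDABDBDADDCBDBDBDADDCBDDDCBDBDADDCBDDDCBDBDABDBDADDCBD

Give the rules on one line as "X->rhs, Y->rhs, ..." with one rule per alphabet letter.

  step 3 ⇒ step 4: BDBDADDCBDDDCBDBDABDBDADDCBD ⇒ DDC·BD·DDC·BD·BDA·BD·BD·A·DDC·BD·BD·BD·A·DDC·BD·DDC·BD·BDA·DDC·BD·DDC·BD·BDA·BD·BD·A·DDC·BD
    A ↦ BDA
    B ↦ DDC
    C ↦ A
    D ↦ BD

A->BDA, B->DDC, C->A, D->BD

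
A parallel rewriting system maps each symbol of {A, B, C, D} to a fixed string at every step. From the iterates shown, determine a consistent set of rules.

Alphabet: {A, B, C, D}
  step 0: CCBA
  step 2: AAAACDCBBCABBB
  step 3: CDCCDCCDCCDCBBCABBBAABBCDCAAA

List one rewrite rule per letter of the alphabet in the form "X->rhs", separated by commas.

  step 2 ⇒ step 3: AAAACDCBBCABBB ⇒ CDC·CDC·CDC·CDC·BB·CAB·BB·A·A·BB·CDC·A·A·A
    A ↦ CDC
    B ↦ A
    C ↦ BB
    D ↦ CAB

A->CDC, B->A, C->BB, D->CAB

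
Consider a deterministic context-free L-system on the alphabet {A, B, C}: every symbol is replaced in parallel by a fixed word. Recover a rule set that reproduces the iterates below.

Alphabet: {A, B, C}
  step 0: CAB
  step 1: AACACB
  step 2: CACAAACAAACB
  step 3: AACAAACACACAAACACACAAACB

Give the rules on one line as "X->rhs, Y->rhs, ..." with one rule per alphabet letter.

A->CA, B->CB, C->AA

  step 2 ⇒ step 3: CACAAACAAACB ⇒ AA·CA·AA·CA·CA·CA·AA·CA·CA·CA·AA·CB
    A ↦ CA
    B ↦ CB
    C ↦ AA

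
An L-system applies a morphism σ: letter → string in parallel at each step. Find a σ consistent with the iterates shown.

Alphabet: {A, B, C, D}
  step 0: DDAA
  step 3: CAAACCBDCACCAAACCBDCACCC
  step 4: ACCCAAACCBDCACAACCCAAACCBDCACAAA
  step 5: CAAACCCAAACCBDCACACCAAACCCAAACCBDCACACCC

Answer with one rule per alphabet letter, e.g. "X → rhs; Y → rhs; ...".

  step 4 ⇒ step 5: ACCCAAACCBDCACAACCCAAACCBDCACAAA ⇒ C·A·A·A·C·C·C·A·A·ACC·BDC·A·C·A·C·C·A·A·A·C·C·C·A·A·ACC·BDC·A·C·A·C·C·C
    A ↦ C
    B ↦ ACC
    C ↦ A
    D ↦ BDC

A->C, B->ACC, C->A, D->BDC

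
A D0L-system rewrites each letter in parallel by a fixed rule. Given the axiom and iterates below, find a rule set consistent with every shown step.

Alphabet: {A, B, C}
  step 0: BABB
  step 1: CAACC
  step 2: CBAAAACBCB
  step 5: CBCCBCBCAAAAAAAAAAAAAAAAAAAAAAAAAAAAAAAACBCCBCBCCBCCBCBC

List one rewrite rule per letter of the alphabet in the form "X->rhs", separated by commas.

A->AA, B->C, C->CB

  step 1 ⇒ step 2: CAACC ⇒ CB·AA·AA·CB·CB
    A ↦ AA
    C ↦ CB
  step 0 ⇒ step 1: BABB ⇒ C·AA·C·C
    B ↦ C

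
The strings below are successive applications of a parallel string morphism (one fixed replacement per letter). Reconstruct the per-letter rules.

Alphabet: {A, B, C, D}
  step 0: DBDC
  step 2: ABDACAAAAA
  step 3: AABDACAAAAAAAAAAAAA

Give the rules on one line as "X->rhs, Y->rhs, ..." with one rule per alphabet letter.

  step 2 ⇒ step 3: ABDACAAAAA ⇒ AA·BDA·C·AA·A·AA·AA·AA·AA·AA
    A ↦ AA
    B ↦ BDA
    C ↦ A
    D ↦ C

A->AA, B->BDA, C->A, D->C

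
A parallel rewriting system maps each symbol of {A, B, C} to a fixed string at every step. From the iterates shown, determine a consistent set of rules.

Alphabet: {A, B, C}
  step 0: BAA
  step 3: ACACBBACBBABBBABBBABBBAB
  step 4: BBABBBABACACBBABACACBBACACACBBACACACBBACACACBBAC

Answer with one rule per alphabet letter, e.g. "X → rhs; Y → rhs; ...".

A->BB, B->AC, C->AB

  step 3 ⇒ step 4: ACACBBACBBABBBABBBABBBAB ⇒ BB·AB·BB·AB·AC·AC·BB·AB·AC·AC·BB·AC·AC·AC·BB·AC·AC·AC·BB·AC·AC·AC·BB·AC
    A ↦ BB
    B ↦ AC
    C ↦ AB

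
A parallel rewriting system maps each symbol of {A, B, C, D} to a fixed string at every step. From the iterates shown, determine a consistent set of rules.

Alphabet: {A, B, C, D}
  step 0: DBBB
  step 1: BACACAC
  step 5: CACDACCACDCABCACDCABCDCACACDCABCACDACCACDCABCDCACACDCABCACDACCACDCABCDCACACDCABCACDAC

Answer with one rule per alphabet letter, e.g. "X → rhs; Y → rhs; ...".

  step 0 ⇒ step 1: DBBB ⇒ B·AC·AC·AC
    B ↦ AC
    D ↦ B
    A ↦ CD  (constrained at step 1)
    C ↦ CA  (constrained at step 1)

A->CD, B->AC, C->CA, D->B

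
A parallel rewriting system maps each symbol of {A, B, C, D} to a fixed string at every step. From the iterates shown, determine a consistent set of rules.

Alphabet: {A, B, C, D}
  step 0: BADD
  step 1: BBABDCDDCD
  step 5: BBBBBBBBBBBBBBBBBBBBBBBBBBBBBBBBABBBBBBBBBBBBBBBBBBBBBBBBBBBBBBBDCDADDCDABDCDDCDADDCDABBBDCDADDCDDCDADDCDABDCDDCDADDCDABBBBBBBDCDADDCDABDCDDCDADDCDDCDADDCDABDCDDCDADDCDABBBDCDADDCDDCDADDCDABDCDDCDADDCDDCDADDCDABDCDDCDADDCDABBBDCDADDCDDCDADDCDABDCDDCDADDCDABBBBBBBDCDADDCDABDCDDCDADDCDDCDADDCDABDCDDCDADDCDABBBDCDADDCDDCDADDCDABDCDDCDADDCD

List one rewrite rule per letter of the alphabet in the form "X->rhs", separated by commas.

A->AB, B->BB, C->AD, D->DCD

  step 0 ⇒ step 1: BADD ⇒ BB·AB·DCD·DCD
    A ↦ AB
    B ↦ BB
    D ↦ DCD
    C ↦ AD  (constrained at step 1)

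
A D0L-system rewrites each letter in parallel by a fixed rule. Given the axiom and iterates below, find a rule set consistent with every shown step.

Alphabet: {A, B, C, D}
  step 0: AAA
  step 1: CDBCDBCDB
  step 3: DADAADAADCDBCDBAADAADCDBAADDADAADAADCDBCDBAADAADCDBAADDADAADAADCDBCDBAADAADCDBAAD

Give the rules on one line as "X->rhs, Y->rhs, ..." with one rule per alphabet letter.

  step 0 ⇒ step 1: AAA ⇒ CDB·CDB·CDB
    A ↦ CDB
    B ↦ DAD  (constrained at step 1)
    C ↦ BDD  (constrained at step 1)
    D ↦ AAD  (constrained at step 1)

A->CDB, B->DAD, C->BDD, D->AAD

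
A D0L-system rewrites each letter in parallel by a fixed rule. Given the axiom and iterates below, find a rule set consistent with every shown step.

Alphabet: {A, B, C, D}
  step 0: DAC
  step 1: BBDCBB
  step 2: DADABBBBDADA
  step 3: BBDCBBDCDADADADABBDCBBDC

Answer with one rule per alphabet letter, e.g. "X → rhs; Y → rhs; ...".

A->DC, B->DA, C->BB, D->BB

  step 2 ⇒ step 3: DADABBBBDADA ⇒ BB·DC·BB·DC·DA·DA·DA·DA·BB·DC·BB·DC
    A ↦ DC
    B ↦ DA
    D ↦ BB
  step 0 ⇒ step 1: DAC ⇒ BB·DC·BB
    C ↦ BB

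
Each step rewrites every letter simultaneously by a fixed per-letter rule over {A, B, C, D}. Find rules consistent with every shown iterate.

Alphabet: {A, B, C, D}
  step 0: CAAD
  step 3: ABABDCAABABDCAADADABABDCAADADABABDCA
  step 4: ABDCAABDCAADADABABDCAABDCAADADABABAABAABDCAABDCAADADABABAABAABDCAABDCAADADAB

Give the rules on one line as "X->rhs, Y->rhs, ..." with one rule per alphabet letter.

A->AB, B->DCA, C->DAD, D->A

  step 3 ⇒ step 4: ABABDCAABABDCAADADABABDCAADADABABDCA ⇒ AB·DCA·AB·DCA·A·DAD·AB·AB·DCA·AB·DCA·A·DAD·AB·AB·A·AB·A·AB·DCA·AB·DCA·A·DAD·AB·AB·A·AB·A·AB·DCA·AB·DCA·A·DAD·AB
    A ↦ AB
    B ↦ DCA
    C ↦ DAD
    D ↦ A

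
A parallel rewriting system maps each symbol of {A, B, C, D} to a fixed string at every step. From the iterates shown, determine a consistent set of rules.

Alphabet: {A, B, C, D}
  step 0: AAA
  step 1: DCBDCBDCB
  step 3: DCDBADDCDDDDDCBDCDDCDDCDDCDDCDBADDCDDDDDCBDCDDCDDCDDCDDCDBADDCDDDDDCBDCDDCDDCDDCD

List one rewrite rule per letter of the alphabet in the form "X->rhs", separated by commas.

A->DCB, B->DDD, C->BAD, D->DCD

  step 0 ⇒ step 1: AAA ⇒ DCB·DCB·DCB
    A ↦ DCB
    B ↦ DDD  (constrained at step 1)
    C ↦ BAD  (constrained at step 1)
    D ↦ DCD  (constrained at step 1)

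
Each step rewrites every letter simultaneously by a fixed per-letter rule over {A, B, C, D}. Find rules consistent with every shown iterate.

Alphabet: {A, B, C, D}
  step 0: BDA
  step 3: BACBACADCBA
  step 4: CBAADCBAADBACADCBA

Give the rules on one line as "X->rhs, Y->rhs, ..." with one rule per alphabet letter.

  step 3 ⇒ step 4: BACBACADCBA ⇒ C·BA·AD·C·BA·AD·BA·C·AD·C·BA
    A ↦ BA
    B ↦ C
    C ↦ AD
    D ↦ C

A->BA, B->C, C->AD, D->C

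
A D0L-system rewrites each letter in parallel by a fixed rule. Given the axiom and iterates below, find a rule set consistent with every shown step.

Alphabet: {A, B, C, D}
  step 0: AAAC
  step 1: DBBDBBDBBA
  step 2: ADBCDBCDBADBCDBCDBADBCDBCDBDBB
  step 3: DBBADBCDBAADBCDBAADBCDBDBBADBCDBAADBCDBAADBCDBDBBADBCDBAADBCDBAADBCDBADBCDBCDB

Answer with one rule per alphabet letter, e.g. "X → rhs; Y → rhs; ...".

A->DBB, B->CDB, C->A, D->ADB

  step 2 ⇒ step 3: ADBCDBCDBADBCDBCDBADBCDBCDBDBB ⇒ DBB·ADB·CDB·A·ADB·CDB·A·ADB·CDB·DBB·ADB·CDB·A·ADB·CDB·A·ADB·CDB·DBB·ADB·CDB·A·ADB·CDB·A·ADB·CDB·ADB·CDB·CDB
    A ↦ DBB
    B ↦ CDB
    C ↦ A
    D ↦ ADB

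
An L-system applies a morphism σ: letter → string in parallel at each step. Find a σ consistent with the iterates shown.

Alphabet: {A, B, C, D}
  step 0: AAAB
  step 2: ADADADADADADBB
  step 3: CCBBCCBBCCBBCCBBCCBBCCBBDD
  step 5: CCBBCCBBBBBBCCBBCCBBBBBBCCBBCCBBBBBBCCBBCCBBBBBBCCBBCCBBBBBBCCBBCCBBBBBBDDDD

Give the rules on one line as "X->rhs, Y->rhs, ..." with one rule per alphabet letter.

  step 2 ⇒ step 3: ADADADADADADBB ⇒ CC·BB·CC·BB·CC·BB·CC·BB·CC·BB·CC·BB·D·D
    A ↦ CC
    B ↦ D
    D ↦ BB
    C ↦ AD  (constrained at step 3)

A->CC, B->D, C->AD, D->BB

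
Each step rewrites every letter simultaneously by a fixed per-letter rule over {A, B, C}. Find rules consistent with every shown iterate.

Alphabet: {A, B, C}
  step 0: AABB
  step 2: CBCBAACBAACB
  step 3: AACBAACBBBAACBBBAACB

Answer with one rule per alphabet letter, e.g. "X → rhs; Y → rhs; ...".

  step 2 ⇒ step 3: CBCBAACBAACB ⇒ AA·CB·AA·CB·B·B·AA·CB·B·B·AA·CB
    A ↦ B
    B ↦ CB
    C ↦ AA

A->B, B->CB, C->AA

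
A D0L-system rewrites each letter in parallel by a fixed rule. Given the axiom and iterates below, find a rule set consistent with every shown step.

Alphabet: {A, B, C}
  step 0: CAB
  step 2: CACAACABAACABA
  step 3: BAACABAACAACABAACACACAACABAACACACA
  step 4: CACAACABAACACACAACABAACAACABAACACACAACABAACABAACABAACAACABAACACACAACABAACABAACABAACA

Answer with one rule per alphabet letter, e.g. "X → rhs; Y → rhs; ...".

  step 3 ⇒ step 4: BAACABAACAACABAACACACAACABAACACACA ⇒ C·ACA·ACA·BA·ACA·C·ACA·ACA·BA·ACA·ACA·BA·ACA·C·ACA·ACA·BA·ACA·BA·ACA·BA·ACA·ACA·BA·ACA·C·ACA·ACA·BA·ACA·BA·ACA·BA·ACA
    A ↦ ACA
    B ↦ C
    C ↦ BA

A->ACA, B->C, C->BA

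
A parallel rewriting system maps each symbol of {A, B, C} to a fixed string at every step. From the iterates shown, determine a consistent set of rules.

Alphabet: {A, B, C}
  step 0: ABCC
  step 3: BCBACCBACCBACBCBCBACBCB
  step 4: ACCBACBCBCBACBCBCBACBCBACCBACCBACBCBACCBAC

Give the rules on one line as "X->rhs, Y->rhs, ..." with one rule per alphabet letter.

A->B, B->AC, C->CB

  step 3 ⇒ step 4: BCBACCBACCBACBCBCBACBCB ⇒ AC·CB·AC·B·CB·CB·AC·B·CB·CB·AC·B·CB·AC·CB·AC·CB·AC·B·CB·AC·CB·AC
    A ↦ B
    B ↦ AC
    C ↦ CB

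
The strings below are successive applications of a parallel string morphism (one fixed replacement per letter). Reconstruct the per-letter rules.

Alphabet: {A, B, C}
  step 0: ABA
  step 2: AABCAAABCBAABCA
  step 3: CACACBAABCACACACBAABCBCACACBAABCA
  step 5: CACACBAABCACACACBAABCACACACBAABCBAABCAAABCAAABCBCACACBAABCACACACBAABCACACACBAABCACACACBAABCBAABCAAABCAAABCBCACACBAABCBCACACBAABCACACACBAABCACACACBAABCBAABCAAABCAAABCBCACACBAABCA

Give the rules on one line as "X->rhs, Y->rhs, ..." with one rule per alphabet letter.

A->CA, B->CB, C->AAB

  step 2 ⇒ step 3: AABCAAABCBAABCA ⇒ CA·CA·CB·AAB·CA·CA·CA·CB·AAB·CB·CA·CA·CB·AAB·CA
    A ↦ CA
    B ↦ CB
    C ↦ AAB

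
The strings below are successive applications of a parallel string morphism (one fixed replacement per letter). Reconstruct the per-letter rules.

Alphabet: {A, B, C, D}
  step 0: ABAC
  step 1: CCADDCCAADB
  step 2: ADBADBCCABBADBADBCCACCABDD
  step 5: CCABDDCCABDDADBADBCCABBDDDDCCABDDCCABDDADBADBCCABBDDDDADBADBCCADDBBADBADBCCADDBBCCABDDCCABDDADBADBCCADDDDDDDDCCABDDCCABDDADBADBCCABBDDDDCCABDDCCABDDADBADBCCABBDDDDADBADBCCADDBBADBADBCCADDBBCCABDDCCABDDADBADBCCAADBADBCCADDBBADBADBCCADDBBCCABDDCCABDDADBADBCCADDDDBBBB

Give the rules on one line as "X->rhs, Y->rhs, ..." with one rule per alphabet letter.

  step 1 ⇒ step 2: CCADDCCAADB ⇒ ADB·ADB·CCA·B·B·ADB·ADB·CCA·CCA·B·DD
    A ↦ CCA
    B ↦ DD
    C ↦ ADB
    D ↦ B

A->CCA, B->DD, C->ADB, D->B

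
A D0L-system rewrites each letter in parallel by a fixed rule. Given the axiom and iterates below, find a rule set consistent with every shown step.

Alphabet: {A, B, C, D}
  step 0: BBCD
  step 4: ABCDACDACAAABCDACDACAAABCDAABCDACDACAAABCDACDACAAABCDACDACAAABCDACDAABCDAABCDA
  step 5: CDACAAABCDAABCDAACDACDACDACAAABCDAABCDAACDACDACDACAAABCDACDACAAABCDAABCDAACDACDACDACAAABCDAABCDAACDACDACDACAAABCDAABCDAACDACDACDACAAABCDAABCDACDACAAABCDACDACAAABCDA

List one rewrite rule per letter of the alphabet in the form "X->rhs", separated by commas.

  step 4 ⇒ step 5: ABCDACDACAAABCDACDACAAABCDAABCDACDACAAABCDACDACAAABCDACDACAAABCDACDAABCDAABCDA ⇒ CDA·CAA·A·B·CDA·A·B·CDA·A·CDA·CDA·CDA·CAA·A·B·CDA·A·B·CDA·A·CDA·CDA·CDA·CAA·A·B·CDA·CDA·CAA·A·B·CDA·A·B·CDA·A·CDA·CDA·CDA·CAA·A·B·CDA·A·B·CDA·A·CDA·CDA·CDA·CAA·A·B·CDA·A·B·CDA·A·CDA·CDA·CDA·CAA·A·B·CDA·A·B·CDA·CDA·CAA·A·B·CDA·CDA·CAA·A·B·CDA
    A ↦ CDA
    B ↦ CAA
    C ↦ A
    D ↦ B

A->CDA, B->CAA, C->A, D->B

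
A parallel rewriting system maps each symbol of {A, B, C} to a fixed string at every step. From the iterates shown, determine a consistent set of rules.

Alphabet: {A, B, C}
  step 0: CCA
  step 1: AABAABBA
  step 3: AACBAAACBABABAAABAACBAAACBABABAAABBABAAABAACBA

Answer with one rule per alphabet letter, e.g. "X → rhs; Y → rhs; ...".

A->BA, B->AAC, C->AAB

  step 0 ⇒ step 1: CCA ⇒ AAB·AAB·BA
    A ↦ BA
    C ↦ AAB
    B ↦ AAC  (constrained at step 1)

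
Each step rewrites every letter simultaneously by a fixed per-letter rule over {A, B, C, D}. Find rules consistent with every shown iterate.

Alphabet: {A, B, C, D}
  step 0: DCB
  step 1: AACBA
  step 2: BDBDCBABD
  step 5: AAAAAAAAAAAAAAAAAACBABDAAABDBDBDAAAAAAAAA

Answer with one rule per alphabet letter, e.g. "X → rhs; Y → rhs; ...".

A->BD, B->A, C->CB, D->AA

  step 1 ⇒ step 2: AACBA ⇒ BD·BD·CB·A·BD
    A ↦ BD
    B ↦ A
    C ↦ CB
  step 0 ⇒ step 1: DCB ⇒ AA·CB·A
    D ↦ AA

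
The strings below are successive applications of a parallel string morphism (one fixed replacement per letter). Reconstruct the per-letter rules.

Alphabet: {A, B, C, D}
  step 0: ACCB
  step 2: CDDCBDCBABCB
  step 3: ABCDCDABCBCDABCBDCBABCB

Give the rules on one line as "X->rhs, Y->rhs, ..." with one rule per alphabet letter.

A->D, B->CB, C->AB, D->CD

  step 2 ⇒ step 3: CDDCBDCBABCB ⇒ AB·CD·CD·AB·CB·CD·AB·CB·D·CB·AB·CB
    A ↦ D
    B ↦ CB
    C ↦ AB
    D ↦ CD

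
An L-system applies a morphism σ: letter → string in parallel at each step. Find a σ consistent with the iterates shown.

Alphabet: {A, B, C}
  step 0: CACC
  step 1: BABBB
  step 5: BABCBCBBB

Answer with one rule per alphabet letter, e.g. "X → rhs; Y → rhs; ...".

A->AB, B->C, C->B

  step 0 ⇒ step 1: CACC ⇒ B·AB·B·B
    A ↦ AB
    C ↦ B
    B ↦ C  (constrained at step 1)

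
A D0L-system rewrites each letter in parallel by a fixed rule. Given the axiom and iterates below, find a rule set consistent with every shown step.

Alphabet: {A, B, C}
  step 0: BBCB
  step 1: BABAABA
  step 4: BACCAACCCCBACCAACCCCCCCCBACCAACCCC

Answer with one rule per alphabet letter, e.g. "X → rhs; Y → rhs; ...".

A->CC, B->BA, C->A

  step 0 ⇒ step 1: BBCB ⇒ BA·BA·A·BA
    B ↦ BA
    C ↦ A
    A ↦ CC  (constrained at step 1)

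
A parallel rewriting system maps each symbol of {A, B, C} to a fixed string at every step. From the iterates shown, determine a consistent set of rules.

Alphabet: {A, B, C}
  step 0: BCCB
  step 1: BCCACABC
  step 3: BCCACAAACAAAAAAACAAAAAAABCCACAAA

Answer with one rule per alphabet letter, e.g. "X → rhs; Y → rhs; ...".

  step 0 ⇒ step 1: BCCB ⇒ BC·CA·CA·BC
    B ↦ BC
    C ↦ CA
    A ↦ AA  (constrained at step 1)

A->AA, B->BC, C->CA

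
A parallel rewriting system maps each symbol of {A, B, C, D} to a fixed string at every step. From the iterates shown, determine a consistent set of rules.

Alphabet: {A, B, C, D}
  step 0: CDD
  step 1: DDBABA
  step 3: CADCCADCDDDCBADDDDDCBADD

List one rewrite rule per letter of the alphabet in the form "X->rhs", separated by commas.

  step 0 ⇒ step 1: CDD ⇒ DD·BA·BA
    C ↦ DD
    D ↦ BA
    A ↦ DC  (constrained at step 1)
    B ↦ CA  (constrained at step 1)

A->DC, B->CA, C->DD, D->BA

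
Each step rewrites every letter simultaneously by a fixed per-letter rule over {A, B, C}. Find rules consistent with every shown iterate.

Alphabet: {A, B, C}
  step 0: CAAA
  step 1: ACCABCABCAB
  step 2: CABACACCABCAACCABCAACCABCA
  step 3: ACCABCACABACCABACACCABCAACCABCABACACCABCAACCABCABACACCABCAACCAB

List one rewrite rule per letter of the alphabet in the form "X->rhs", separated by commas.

A->CAB, B->CA, C->AC

  step 2 ⇒ step 3: CABACACCABCAACCABCAACCABCA ⇒ AC·CAB·CA·CAB·AC·CAB·AC·AC·CAB·CA·AC·CAB·CAB·AC·AC·CAB·CA·AC·CAB·CAB·AC·AC·CAB·CA·AC·CAB
    A ↦ CAB
    B ↦ CA
    C ↦ AC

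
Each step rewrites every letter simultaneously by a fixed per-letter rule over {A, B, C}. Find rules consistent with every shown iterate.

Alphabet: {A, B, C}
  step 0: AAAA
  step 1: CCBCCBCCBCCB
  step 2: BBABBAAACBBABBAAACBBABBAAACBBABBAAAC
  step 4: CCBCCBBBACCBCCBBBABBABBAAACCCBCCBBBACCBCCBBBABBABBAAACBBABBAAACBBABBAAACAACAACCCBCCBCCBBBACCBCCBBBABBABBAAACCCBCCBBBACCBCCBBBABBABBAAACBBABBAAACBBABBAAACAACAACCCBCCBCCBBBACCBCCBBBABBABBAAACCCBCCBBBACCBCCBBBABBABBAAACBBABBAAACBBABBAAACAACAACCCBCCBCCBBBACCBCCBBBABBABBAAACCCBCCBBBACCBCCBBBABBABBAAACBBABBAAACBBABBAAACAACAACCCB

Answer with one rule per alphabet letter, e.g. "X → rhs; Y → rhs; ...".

  step 1 ⇒ step 2: CCBCCBCCBCCB ⇒ BBA·BBA·AAC·BBA·BBA·AAC·BBA·BBA·AAC·BBA·BBA·AAC
    B ↦ AAC
    C ↦ BBA
  step 0 ⇒ step 1: AAAA ⇒ CCB·CCB·CCB·CCB
    A ↦ CCB

A->CCB, B->AAC, C->BBA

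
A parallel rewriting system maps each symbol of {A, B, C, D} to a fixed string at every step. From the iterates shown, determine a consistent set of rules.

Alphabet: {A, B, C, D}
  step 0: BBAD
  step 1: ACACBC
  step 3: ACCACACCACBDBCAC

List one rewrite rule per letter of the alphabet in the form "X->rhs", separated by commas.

A->B, B->AC, C->DB, D->C

  step 0 ⇒ step 1: BBAD ⇒ AC·AC·B·C
    A ↦ B
    B ↦ AC
    D ↦ C
    C ↦ DB  (constrained at step 1)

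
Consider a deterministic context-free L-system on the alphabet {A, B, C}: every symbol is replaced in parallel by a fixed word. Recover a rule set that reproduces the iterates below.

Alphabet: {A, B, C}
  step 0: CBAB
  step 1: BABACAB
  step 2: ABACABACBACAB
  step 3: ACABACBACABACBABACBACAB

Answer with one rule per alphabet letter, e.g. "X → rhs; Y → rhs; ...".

  step 2 ⇒ step 3: ABACABACBACAB ⇒ AC·AB·AC·B·AC·AB·AC·B·AB·AC·B·AC·AB
    A ↦ AC
    B ↦ AB
    C ↦ B

A->AC, B->AB, C->B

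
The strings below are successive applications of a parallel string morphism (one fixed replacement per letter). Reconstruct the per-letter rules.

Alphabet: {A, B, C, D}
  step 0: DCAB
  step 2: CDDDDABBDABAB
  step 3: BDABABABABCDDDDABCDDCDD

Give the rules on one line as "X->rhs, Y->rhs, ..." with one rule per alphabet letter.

A->C, B->DD, C->BD, D->AB

  step 2 ⇒ step 3: CDDDDABBDABAB ⇒ BD·AB·AB·AB·AB·C·DD·DD·AB·C·DD·C·DD
    A ↦ C
    B ↦ DD
    C ↦ BD
    D ↦ AB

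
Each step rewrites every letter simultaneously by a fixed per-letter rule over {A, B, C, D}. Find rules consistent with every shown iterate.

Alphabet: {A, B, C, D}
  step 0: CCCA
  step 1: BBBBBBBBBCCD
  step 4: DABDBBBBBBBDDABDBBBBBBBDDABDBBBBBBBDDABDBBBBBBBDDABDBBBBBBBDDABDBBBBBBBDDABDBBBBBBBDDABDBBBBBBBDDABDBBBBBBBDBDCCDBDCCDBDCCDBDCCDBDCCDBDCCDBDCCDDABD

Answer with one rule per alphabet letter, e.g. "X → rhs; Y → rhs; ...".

  step 0 ⇒ step 1: CCCA ⇒ BBB·BBB·BBB·CCD
    A ↦ CCD
    C ↦ BBB
    B ↦ DA  (constrained at step 1)
    D ↦ BD  (constrained at step 1)

A->CCD, B->DA, C->BBB, D->BD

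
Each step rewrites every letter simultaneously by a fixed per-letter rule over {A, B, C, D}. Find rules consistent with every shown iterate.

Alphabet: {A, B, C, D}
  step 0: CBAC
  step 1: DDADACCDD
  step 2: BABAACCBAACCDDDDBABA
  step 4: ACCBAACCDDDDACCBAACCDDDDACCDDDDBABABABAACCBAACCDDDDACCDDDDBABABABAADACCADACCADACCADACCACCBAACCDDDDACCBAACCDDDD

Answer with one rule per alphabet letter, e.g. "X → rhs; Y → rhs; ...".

  step 1 ⇒ step 2: DDADACCDD ⇒ BA·BA·ACC·BA·ACC·DD·DD·BA·BA
    A ↦ ACC
    C ↦ DD
    D ↦ BA
  step 0 ⇒ step 1: CBAC ⇒ DD·AD·ACC·DD
    B ↦ AD

A->ACC, B->AD, C->DD, D->BA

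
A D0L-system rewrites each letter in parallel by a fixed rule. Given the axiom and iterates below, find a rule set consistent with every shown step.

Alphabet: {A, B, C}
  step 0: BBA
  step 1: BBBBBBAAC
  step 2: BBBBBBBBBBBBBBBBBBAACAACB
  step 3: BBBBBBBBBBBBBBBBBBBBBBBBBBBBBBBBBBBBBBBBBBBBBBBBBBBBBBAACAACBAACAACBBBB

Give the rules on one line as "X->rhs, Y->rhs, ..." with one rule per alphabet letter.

  step 2 ⇒ step 3: BBBBBBBBBBBBBBBBBBAACAACB ⇒ BBB·BBB·BBB·BBB·BBB·BBB·BBB·BBB·BBB·BBB·BBB·BBB·BBB·BBB·BBB·BBB·BBB·BBB·AAC·AAC·B·AAC·AAC·B·BBB
    A ↦ AAC
    B ↦ BBB
    C ↦ B

A->AAC, B->BBB, C->B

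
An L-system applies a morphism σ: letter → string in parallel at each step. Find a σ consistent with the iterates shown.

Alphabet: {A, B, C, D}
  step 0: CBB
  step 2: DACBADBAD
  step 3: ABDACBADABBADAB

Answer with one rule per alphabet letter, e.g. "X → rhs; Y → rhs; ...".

  step 2 ⇒ step 3: DACBADBAD ⇒ AB·D·AC·BA·D·AB·BA·D·AB
    A ↦ D
    B ↦ BA
    C ↦ AC
    D ↦ AB

A->D, B->BA, C->AC, D->AB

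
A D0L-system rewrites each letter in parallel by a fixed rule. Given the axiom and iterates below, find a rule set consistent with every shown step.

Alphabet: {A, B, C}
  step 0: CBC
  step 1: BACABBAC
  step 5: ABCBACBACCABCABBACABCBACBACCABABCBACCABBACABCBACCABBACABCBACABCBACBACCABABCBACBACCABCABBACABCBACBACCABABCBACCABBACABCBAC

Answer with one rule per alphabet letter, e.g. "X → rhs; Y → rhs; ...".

  step 0 ⇒ step 1: CBC ⇒ BAC·AB·BAC
    B ↦ AB
    C ↦ BAC
    A ↦ C  (constrained at step 1)

A->C, B->AB, C->BAC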